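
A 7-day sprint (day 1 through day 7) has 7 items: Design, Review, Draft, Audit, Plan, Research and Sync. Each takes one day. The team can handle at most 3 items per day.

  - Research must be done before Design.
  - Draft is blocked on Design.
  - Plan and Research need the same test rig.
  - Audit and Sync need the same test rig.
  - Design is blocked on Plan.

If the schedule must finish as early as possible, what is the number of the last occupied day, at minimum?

The precedence chain requires at least 3 distinct days.
With at most 3 per day and 7 tasks, at least 3 days are needed.
Could 3 days be enough, i.e. nothing placed later than day 3? No: Design must come after Research (at day 1 or later) → {day 2, day 3}; Research must come before Design (at day 3 or earlier) → {day 1, day 2}; Draft must come after Design (at day 2 or later) → {day 3}; Design must come before Draft (at day 3 or earlier) → {day 2}; Plan must come before Design (at day 2 or earlier) → {day 1}; Research can't share with Plan (day 1) → {day 2}; Design must come after Research (at day 2 or later) → nothing is left.
So 3 days is not enough.
4 works (last occupied day: day 4): for example Draft=day 4; Review=day 1; Audit=day 1; Design=day 3; Research=day 2; Plan=day 1; Sync=day 2.

4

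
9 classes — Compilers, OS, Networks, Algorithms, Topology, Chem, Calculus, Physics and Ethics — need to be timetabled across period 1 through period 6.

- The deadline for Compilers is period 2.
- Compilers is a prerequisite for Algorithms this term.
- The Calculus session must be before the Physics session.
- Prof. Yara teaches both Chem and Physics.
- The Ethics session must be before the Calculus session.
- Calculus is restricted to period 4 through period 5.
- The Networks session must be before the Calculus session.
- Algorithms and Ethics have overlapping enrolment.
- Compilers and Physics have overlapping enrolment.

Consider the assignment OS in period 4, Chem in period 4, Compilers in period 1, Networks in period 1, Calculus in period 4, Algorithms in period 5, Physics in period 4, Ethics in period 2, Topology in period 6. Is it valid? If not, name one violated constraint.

The Calculus session must be before the Physics session — violated.
The deadline for Compilers is period 2 — holds.
Compilers and Physics have overlapping enrolment — holds.
Prof. Yara teaches both Chem and Physics — violated.
Algorithms and Ethics have overlapping enrolment — holds.
The Networks session must be before the Calculus session — holds.
The Ethics session must be before the Calculus session — holds.
Calculus is restricted to period 4 through period 5 — holds.
Compilers is a prerequisite for Algorithms this term — holds.

No. Prof. Yara teaches both Chem and Physics is not satisfied.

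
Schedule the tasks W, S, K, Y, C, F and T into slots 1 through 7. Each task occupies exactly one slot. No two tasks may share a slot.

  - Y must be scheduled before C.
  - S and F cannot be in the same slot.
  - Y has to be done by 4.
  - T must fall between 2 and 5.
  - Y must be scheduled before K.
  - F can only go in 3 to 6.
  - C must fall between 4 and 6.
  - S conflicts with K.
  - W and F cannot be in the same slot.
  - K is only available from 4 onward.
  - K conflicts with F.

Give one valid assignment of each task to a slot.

T in 2; C in 4; F in 3; K in 5; S in 7; Y in 1; W in 6

Checking: Y(1) before K(5); Y(1) before C(4); S(7) != F(3); S(7) != K(5); K(5) != F(3); W(6) != F(3); F=3 in [3,6]; C=4 in [4,6]; K=5 in [4,7]; T=2 in [2,5]; Y=1 in [1,4]; max 1 per slot (cap 1).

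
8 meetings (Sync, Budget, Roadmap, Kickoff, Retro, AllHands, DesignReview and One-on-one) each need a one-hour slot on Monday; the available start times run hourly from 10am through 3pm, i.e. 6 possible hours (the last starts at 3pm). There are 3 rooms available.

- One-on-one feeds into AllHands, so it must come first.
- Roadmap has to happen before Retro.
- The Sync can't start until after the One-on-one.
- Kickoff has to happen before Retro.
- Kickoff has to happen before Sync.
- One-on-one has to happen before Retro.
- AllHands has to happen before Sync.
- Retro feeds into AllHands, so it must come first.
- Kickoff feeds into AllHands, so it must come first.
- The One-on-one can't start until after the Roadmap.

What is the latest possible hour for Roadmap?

11am

Downstream work caps Roadmap at 11am.
Roadmap at 11am is achievable: Retro -> 1pm, AllHands -> 2pm, One-on-one -> 12pm, Roadmap -> 11am, Sync -> 3pm, DesignReview -> 10am, Kickoff -> 10am, Budget -> 10am.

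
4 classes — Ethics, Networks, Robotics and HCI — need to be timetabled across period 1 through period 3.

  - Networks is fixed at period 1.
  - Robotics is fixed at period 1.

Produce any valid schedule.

HCI in period 1; Robotics in period 1; Ethics in period 1; Networks in period 1

Checking: Robotics=period 1 in [period 1,period 1]; Networks=period 1 in [period 1,period 1].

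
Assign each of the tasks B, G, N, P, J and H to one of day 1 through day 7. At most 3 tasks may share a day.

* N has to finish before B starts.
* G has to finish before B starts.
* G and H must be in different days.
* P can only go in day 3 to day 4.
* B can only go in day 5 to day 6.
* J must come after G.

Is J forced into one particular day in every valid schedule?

J can be day 2 (e.g. G in day 1; J in day 2; P in day 3; N in day 1; H in day 2; B in day 5) or day 3 (e.g. J=day 3, P=day 3, N=day 1, B=day 5, G=day 1, H=day 2).

No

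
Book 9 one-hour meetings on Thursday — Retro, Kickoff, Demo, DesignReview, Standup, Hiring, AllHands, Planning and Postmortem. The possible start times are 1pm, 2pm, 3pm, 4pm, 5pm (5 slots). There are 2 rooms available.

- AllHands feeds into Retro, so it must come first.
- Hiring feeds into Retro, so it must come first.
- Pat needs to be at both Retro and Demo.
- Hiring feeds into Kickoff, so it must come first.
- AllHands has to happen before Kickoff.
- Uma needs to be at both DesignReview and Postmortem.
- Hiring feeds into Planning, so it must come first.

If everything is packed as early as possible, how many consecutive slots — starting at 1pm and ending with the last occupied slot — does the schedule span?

The precedence chain requires at least 2 distinct slots.
With at most 2 per slot and 9 meetings, at least 5 slots are needed.
5 works (last occupied slot: 5pm): for example Retro -> 2pm, DesignReview -> 4pm, Standup -> 4pm, Demo -> 3pm, Postmortem -> 5pm, Kickoff -> 2pm, AllHands -> 1pm, Planning -> 3pm, Hiring -> 1pm.

5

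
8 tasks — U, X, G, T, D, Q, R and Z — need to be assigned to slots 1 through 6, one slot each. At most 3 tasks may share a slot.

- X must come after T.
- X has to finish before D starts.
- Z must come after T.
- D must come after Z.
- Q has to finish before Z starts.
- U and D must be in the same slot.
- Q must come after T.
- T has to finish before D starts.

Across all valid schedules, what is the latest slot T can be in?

3

Downstream work caps T at 3.
T at 3 is achievable: Z -> 5, X -> 4, G -> 1, D -> 6, U -> 6, Q -> 4, T -> 3, R -> 1.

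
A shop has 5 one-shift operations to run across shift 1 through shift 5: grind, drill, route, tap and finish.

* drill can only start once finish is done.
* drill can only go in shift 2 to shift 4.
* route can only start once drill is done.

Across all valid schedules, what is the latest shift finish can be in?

Downstream work caps finish at shift 3.
finish at shift 3 is achievable: finish=shift 3; route=shift 5; grind=shift 1; drill=shift 4; tap=shift 1.

shift 3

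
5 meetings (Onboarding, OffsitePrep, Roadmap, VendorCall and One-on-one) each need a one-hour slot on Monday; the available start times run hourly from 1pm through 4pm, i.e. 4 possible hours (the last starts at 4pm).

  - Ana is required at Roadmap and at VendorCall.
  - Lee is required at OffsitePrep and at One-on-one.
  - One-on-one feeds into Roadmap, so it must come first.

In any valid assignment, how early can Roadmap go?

2pm

Precedence pushes Roadmap to at least 2pm.
Roadmap at 2pm is achievable: One-on-one -> 1pm, OffsitePrep -> 2pm, VendorCall -> 1pm, Onboarding -> 1pm, Roadmap -> 2pm.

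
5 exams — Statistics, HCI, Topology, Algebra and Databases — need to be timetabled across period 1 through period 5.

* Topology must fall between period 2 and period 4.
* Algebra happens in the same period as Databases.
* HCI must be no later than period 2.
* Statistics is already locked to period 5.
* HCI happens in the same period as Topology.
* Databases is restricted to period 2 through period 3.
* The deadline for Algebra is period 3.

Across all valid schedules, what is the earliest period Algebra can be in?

period 2

Algebra must be in the same period as Databases, which can't be before period 2, so Algebra is at least period 2; Algebra's own window allows nothing later than period 3.
Algebra at period 2 is achievable: Statistics in period 5; Algebra in period 2; Topology in period 2; Databases in period 2; HCI in period 2.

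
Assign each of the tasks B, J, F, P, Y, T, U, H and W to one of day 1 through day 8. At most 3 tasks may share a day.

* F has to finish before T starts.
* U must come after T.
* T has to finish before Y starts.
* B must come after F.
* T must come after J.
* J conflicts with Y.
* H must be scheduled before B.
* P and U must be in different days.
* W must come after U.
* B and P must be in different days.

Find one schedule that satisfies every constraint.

P in day 4, T in day 2, F in day 1, W in day 4, J in day 1, B in day 2, U in day 3, H in day 1, Y in day 3

Checking: T(day 2) before Y(day 3); U(day 3) before W(day 4); T(day 2) before U(day 3); H(day 1) before B(day 2); J(day 1) before T(day 2); F(day 1) before T(day 2); F(day 1) before B(day 2); J(day 1) != Y(day 3); B(day 2) != P(day 4); P(day 4) != U(day 3); max 3 per day (cap 3).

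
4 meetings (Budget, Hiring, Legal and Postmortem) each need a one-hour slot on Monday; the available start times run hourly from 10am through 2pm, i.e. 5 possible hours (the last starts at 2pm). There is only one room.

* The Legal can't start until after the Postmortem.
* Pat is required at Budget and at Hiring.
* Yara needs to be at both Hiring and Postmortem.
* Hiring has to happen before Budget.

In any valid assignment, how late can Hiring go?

Downstream work caps Hiring at 1pm.
Hiring at 1pm is achievable: Budget in 2pm, Legal in 11am, Postmortem in 10am, Hiring in 1pm.

1pm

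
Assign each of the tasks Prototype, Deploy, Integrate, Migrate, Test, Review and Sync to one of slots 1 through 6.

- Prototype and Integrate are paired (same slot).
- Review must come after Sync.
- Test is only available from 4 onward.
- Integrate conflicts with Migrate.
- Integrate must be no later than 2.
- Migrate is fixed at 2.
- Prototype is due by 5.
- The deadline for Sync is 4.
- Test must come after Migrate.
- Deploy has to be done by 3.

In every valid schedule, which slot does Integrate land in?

Integrate's window is 1–2.
Migrate is fixed at 2, and Integrate can't share a slot with Migrate.
So Integrate must be 1.

1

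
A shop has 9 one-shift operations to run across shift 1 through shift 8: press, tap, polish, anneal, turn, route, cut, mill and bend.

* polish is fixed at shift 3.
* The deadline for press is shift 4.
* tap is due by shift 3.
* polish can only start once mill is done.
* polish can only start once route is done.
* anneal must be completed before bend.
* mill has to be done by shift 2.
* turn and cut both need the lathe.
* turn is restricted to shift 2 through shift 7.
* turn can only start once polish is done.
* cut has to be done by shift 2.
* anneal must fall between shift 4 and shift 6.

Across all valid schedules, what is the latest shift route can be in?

Downstream work caps route at shift 2.
route at shift 2 is achievable: press in shift 1; bend in shift 5; turn in shift 4; tap in shift 1; polish in shift 3; route in shift 2; anneal in shift 4; mill in shift 1; cut in shift 1.

shift 2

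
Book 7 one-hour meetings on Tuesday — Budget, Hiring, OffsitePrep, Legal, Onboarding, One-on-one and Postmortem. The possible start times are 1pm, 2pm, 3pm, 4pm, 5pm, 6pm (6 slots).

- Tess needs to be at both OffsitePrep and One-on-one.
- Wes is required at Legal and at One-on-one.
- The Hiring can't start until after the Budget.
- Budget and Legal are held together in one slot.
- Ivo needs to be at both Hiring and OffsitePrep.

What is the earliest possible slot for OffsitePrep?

OffsitePrep at 1pm is achievable: Budget=1pm; Onboarding=1pm; Legal=1pm; OffsitePrep=1pm; Postmortem=1pm; One-on-one=2pm; Hiring=2pm.

1pm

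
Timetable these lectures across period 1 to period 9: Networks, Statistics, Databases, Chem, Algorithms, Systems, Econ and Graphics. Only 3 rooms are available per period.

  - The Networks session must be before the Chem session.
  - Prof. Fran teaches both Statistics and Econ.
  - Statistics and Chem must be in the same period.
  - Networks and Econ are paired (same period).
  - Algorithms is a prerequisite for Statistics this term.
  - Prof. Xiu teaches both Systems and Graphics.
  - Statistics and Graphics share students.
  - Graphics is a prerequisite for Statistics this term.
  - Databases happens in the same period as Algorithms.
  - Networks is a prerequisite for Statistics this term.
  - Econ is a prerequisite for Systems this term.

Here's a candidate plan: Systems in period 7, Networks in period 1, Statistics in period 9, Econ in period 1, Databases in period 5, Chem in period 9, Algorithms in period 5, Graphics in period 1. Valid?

Prof. Fran teaches both Statistics and Econ — holds.
Databases happens in the same period as Algorithms — holds.
Econ is a prerequisite for Systems this term — holds.
Algorithms is a prerequisite for Statistics this term — holds.
Prof. Xiu teaches both Systems and Graphics — holds.
Statistics and Chem must be in the same period — holds.
Only 3 rooms are available per period — holds.
Networks is a prerequisite for Statistics this term — holds.
Networks and Econ are paired (same period) — holds.
Graphics is a prerequisite for Statistics this term — holds.
Statistics and Graphics share students — holds.
The Networks session must be before the Chem session — holds.

Valid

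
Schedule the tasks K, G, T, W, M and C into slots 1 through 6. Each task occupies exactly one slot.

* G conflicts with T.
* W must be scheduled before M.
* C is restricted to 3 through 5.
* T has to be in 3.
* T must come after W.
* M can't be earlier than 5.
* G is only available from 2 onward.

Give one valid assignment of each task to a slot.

T -> 3; C -> 3; G -> 2; W -> 1; K -> 1; M -> 5

Checking: W(1) before T(3); W(1) before M(5); G(2) != T(3); G=2 in [2,6]; C=3 in [3,5]; T=3 in [3,3]; M=5 in [5,6].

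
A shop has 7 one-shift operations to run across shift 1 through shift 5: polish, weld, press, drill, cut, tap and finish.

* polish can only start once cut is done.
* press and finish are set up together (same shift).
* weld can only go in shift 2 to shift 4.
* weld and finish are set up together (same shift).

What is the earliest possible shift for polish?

shift 2

Precedence pushes polish to at least shift 2.
polish at shift 2 is achievable: finish in shift 2; weld in shift 2; polish in shift 2; cut in shift 1; drill in shift 1; tap in shift 1; press in shift 2.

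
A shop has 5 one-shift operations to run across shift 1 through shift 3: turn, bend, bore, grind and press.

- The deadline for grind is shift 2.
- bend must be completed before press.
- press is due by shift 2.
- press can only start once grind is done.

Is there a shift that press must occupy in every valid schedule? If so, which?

Precedence pushes press to at least shift 2; press's own window allows nothing later than shift 2.
So press is pinned to shift 2.

shift 2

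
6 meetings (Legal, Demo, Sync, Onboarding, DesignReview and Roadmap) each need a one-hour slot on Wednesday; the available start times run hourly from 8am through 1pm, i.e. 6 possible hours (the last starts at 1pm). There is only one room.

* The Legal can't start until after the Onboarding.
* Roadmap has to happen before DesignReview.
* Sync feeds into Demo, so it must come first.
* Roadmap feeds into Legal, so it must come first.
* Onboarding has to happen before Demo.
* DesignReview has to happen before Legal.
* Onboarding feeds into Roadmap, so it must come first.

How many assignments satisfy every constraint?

14

Splitting on Legal: it can be 11am (1), 12pm (4), 1pm (9). Listing each branch's schedules as (Demo, Sync, Onboarding, DesignReview, Roadmap):
Legal=11am: (1pm,12pm,8am,10am,9am) — 1.
Legal=12pm: (1pm,8am,9am,11am,10am) (1pm,9am,8am,11am,10am) (1pm,10am,8am,11am,9am) (1pm,11am,8am,10am,9am) — 4.
Legal=1pm: (10am,8am,9am,12pm,11am) (10am,9am,8am,12pm,11am) (11am,8am,9am,12pm,10am) (11am,9am,8am,12pm,10am) (11am,10am,8am,12pm,9am) (12pm,8am,9am,11am,10am) (12pm,9am,8am,11am,10am) (12pm,10am,8am,11am,9am) (12pm,11am,8am,10am,9am) — 9.
Summing: 1 + 4 + 9 = 14.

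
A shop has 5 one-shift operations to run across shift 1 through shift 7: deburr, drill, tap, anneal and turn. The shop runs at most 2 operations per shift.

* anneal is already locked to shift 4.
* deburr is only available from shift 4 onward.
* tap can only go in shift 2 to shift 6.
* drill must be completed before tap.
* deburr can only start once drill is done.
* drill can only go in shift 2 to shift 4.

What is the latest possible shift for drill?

Drill is available from shift 2; drill's own window allows nothing later than shift 4.
drill at shift 4 is achievable: anneal=shift 4; drill=shift 4; deburr=shift 5; turn=shift 1; tap=shift 5.

shift 4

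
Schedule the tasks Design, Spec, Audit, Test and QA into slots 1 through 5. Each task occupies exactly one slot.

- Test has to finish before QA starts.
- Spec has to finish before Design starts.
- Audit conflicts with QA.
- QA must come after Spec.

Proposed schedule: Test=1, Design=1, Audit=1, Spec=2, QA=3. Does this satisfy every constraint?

Invalid. Spec has to finish before Design starts.

Test has to finish before QA starts — holds.
Audit conflicts with QA — holds.
Spec has to finish before Design starts — violated.
QA must come after Spec — holds.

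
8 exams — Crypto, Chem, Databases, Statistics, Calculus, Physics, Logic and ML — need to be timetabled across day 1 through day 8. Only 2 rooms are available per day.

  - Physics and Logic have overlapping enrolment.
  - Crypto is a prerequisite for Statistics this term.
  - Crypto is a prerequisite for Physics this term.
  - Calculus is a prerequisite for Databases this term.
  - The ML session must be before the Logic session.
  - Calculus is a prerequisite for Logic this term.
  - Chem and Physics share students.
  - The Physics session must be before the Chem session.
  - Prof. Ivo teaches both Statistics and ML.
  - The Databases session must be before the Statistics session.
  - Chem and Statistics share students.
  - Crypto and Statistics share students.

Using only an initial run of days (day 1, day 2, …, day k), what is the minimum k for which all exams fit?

4 days

The precedence chain requires at least 3 distinct days.
With at most 2 per day and 8 exams, at least 4 days are needed.
4 works (last occupied day: day 4): for example Statistics=day 3, Calculus=day 1, Physics=day 3, Databases=day 2, Crypto=day 1, Chem=day 4, Logic=day 4, ML=day 2.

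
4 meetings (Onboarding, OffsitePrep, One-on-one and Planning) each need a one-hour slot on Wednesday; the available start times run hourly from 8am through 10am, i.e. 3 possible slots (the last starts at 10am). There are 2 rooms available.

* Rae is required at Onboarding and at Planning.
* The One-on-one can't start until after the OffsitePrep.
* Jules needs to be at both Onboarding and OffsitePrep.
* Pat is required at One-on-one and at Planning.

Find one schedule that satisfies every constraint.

Onboarding in 9am; OffsitePrep in 8am; Planning in 8am; One-on-one in 9am

Checking: OffsitePrep(8am) before One-on-one(9am); Onboarding(9am) != Planning(8am); One-on-one(9am) != Planning(8am); Onboarding(9am) != OffsitePrep(8am); max 2 per slot (cap 2).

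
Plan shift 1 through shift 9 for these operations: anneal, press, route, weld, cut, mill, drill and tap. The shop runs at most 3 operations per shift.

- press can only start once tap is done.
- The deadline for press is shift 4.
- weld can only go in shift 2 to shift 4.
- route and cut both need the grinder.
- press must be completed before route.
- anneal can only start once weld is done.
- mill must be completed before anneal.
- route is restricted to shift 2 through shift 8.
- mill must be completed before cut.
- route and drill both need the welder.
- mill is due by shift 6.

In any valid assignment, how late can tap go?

Downstream work caps tap at shift 3.
tap at shift 3 is achievable: tap=shift 3; anneal=shift 3; mill=shift 1; route=shift 5; press=shift 4; drill=shift 1; cut=shift 2; weld=shift 2.

shift 3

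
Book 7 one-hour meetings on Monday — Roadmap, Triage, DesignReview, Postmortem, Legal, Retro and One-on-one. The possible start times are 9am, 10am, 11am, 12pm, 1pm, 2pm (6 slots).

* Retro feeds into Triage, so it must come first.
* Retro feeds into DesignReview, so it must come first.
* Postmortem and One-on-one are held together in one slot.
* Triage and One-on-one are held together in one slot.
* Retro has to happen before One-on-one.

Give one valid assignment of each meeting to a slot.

DesignReview -> 10am; Postmortem -> 10am; Roadmap -> 9am; One-on-one -> 10am; Retro -> 9am; Triage -> 10am; Legal -> 9am

Checking: Retro(9am) before DesignReview(10am); Retro(9am) before One-on-one(10am); Retro(9am) before Triage(10am); Triage = One-on-one = 10am; Postmortem = One-on-one = 10am.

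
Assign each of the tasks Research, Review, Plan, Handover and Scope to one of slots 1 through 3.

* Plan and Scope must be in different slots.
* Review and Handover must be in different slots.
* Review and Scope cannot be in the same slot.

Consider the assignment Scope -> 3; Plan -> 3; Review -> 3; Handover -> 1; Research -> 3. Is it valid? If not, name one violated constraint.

Review and Handover must be in different slots — holds.
Plan and Scope must be in different slots — violated.
Review and Scope cannot be in the same slot — violated.

No. Review and Scope cannot be in the same slot is not satisfied.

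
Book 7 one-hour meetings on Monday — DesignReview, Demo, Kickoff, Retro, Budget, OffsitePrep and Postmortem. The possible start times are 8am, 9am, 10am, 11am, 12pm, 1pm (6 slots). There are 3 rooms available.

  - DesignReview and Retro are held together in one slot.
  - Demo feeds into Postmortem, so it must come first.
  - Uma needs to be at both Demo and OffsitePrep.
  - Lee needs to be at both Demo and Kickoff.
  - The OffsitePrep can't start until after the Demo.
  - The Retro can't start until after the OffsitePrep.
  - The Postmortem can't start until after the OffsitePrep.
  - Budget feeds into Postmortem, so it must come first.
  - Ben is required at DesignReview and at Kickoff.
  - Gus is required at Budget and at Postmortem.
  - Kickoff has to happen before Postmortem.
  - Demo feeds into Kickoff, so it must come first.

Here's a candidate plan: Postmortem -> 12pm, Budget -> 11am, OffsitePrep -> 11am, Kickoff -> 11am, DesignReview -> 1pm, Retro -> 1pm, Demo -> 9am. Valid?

Valid

Uma needs to be at both Demo and OffsitePrep — holds.
The Retro can't start until after the OffsitePrep — holds.
Demo feeds into Postmortem, so it must come first — holds.
Lee needs to be at both Demo and Kickoff — holds.
DesignReview and Retro are held together in one slot — holds.
Budget feeds into Postmortem, so it must come first — holds.
Gus is required at Budget and at Postmortem — holds.
Kickoff has to happen before Postmortem — holds.
Demo feeds into Kickoff, so it must come first — holds.
The Postmortem can't start until after the OffsitePrep — holds.
Ben is required at DesignReview and at Kickoff — holds.
There are 3 rooms available — holds.
The OffsitePrep can't start until after the Demo — holds.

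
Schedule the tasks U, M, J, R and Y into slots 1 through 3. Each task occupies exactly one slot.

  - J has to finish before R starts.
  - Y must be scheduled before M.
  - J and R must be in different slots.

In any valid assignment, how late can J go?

Downstream work caps J at 2.
J at 2 is achievable: U -> 1; Y -> 1; M -> 2; R -> 3; J -> 2.

2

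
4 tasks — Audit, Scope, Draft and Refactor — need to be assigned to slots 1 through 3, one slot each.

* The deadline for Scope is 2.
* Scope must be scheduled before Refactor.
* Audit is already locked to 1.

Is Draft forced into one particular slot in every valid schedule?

Draft can be 1 (e.g. Refactor in 2, Scope in 1, Audit in 1, Draft in 1) or 2 (e.g. Scope in 1, Draft in 2, Refactor in 2, Audit in 1).

No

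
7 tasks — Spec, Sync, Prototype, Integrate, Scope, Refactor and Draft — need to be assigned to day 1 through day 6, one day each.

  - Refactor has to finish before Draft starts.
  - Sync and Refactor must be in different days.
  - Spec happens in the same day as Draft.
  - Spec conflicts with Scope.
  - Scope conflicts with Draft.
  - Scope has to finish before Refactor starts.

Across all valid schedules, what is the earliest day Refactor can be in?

Precedence pushes Refactor to at least day 2; downstream work caps Refactor at day 5.
Refactor at day 2 is achievable: Sync -> day 1, Scope -> day 1, Spec -> day 3, Integrate -> day 1, Refactor -> day 2, Prototype -> day 1, Draft -> day 3.

day 2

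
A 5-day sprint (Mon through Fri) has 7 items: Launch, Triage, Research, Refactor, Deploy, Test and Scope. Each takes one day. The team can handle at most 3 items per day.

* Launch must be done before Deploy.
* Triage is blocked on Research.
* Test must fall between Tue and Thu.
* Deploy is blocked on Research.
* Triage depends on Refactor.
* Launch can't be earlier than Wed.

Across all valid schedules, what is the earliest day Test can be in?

Test is available from Tue; Test's own window allows nothing later than Thu.
Test at Tue is achievable: Research in Mon, Deploy in Thu, Refactor in Mon, Launch in Wed, Test in Tue, Triage in Tue, Scope in Mon.

Tue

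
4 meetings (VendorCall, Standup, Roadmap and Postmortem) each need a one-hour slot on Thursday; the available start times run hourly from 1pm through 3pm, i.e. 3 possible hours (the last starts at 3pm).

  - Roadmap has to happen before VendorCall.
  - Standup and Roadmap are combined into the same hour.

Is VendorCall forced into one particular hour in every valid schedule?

VendorCall can be 2pm (e.g. VendorCall in 2pm; Roadmap in 1pm; Postmortem in 1pm; Standup in 1pm) or 3pm (e.g. Roadmap in 1pm, Postmortem in 1pm, VendorCall in 3pm, Standup in 1pm).

No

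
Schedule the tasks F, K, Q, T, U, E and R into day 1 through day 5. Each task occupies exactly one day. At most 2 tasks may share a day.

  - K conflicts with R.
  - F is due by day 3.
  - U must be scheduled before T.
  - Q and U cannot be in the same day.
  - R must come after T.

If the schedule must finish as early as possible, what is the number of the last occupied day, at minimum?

The precedence chain requires at least 3 distinct days.
With at most 2 per day and 7 tasks, at least 4 days are needed.
4 works (last occupied day: day 4): for example T in day 2; K in day 2; Q in day 3; R in day 3; U in day 1; F in day 1; E in day 4.

day 4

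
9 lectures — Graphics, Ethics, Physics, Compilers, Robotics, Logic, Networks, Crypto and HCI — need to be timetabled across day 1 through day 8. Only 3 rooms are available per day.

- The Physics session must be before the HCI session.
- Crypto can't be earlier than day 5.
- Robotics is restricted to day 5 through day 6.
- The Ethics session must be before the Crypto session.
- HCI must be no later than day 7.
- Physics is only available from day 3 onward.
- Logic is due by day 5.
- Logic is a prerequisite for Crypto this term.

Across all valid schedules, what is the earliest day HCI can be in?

Precedence pushes HCI to at least day 4; HCI's own window allows nothing later than day 7.
HCI at day 4 is achievable: Crypto in day 5, Compilers in day 2, Ethics in day 1, Logic in day 1, Graphics in day 1, HCI in day 4, Robotics in day 5, Physics in day 3, Networks in day 2.

day 4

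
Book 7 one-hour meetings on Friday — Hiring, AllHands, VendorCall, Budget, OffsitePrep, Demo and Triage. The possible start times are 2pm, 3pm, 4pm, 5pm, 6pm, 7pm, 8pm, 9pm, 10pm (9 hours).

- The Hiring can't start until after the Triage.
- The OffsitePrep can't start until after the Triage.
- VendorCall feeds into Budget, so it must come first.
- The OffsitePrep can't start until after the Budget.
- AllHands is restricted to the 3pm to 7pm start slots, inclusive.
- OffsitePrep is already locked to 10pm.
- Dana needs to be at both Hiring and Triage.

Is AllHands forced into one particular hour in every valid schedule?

No

AllHands can be 3pm (e.g. Hiring in 3pm, OffsitePrep in 10pm, Budget in 3pm, Triage in 2pm, AllHands in 3pm, VendorCall in 2pm, Demo in 2pm) or 4pm (e.g. Demo -> 2pm, Triage -> 2pm, OffsitePrep -> 10pm, Hiring -> 3pm, VendorCall -> 2pm, AllHands -> 4pm, Budget -> 3pm).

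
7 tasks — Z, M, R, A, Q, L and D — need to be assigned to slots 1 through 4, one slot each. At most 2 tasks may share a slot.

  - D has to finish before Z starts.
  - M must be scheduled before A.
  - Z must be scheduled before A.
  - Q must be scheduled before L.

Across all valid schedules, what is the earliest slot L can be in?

2

Precedence pushes L to at least 2.
L at 2 is achievable: D -> 1; L -> 2; A -> 4; Z -> 2; Q -> 1; M -> 3; R -> 3.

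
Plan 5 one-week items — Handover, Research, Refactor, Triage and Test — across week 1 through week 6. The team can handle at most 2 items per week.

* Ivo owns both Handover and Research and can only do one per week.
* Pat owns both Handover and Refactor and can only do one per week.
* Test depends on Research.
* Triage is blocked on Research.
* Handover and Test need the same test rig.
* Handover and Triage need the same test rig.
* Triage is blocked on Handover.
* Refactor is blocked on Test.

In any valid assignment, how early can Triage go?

week 3

Precedence pushes Triage to at least week 2.
Triage at week 3 is achievable: Refactor -> week 4; Handover -> week 2; Research -> week 1; Test -> week 3; Triage -> week 3.
Nothing earlier works — the conflict and capacity constraints rule out every week before week 3.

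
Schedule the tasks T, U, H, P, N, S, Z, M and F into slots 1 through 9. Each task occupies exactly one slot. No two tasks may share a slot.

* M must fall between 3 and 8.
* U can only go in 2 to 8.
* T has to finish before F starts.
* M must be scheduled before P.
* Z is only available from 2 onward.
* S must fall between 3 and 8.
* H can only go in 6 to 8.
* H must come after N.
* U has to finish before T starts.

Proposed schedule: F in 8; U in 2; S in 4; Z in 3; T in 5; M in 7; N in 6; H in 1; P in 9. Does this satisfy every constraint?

Invalid. H must come after N.

Z is only available from 2 onward — holds.
No two tasks may share a slot — holds.
U can only go in 2 to 8 — holds.
H must come after N — violated.
M must be scheduled before P — holds.
S must fall between 3 and 8 — holds.
T has to finish before F starts — holds.
U has to finish before T starts — holds.
M must fall between 3 and 8 — holds.
H can only go in 6 to 8 — violated.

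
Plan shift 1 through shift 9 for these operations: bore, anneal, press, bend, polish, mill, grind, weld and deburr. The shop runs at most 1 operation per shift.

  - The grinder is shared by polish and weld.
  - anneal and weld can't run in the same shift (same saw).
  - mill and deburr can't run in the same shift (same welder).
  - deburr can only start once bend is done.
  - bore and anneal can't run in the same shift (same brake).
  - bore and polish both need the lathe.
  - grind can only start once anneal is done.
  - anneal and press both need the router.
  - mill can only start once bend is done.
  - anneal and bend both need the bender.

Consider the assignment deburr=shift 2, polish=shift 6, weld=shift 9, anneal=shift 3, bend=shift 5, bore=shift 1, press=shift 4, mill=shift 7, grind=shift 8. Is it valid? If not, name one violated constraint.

anneal and press both need the router — holds.
deburr can only start once bend is done — violated.
anneal and weld can't run in the same shift (same saw) — holds.
The shop runs at most 1 operation per shift — holds.
The grinder is shared by polish and weld — holds.
mill and deburr can't run in the same shift (same welder) — holds.
bore and anneal can't run in the same shift (same brake) — holds.
grind can only start once anneal is done — holds.
mill can only start once bend is done — holds.
anneal and bend both need the bender — holds.
bore and polish both need the lathe — holds.

No. deburr can only start once bend is done is not satisfied.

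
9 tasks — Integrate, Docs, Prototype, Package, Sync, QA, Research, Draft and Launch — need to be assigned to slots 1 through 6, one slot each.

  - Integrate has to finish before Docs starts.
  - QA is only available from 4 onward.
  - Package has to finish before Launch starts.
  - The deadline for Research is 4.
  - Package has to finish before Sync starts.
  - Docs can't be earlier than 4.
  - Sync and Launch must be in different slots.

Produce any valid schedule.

Sync -> 2, Docs -> 4, Draft -> 1, Prototype -> 1, Integrate -> 1, Launch -> 3, Package -> 1, Research -> 1, QA -> 4

Checking: Integrate(1) before Docs(4); Package(1) before Launch(3); Package(1) before Sync(2); Sync(2) != Launch(3); Research=1 in [1,4]; Docs=4 in [4,6]; QA=4 in [4,6].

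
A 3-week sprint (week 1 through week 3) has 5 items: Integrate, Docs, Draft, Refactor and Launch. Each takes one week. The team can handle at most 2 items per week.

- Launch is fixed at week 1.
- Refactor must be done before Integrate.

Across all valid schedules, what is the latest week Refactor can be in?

week 2

Downstream work caps Refactor at week 2.
Refactor at week 2 is achievable: Launch in week 1, Integrate in week 3, Docs in week 1, Refactor in week 2, Draft in week 2.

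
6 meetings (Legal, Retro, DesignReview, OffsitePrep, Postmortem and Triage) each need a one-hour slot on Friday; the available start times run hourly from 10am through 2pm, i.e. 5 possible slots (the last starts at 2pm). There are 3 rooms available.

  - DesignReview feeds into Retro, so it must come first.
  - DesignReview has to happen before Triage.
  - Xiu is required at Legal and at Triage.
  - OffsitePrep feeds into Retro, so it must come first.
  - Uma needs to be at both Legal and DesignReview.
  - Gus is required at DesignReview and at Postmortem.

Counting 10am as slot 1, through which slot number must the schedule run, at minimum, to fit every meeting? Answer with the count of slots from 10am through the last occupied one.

3

The precedence chain requires at least 2 distinct slots.
With at most 3 per slot and 6 meetings, at least 2 slots are needed.
Could 2 slots be enough, i.e. nothing placed later than 11am? No: Triage must come after DesignReview (at 10am or later) → {11am}; DesignReview must come before Triage (at 11am or earlier) → {10am}; Legal can't share with DesignReview (10am) → {11am}; Triage can't share with Legal (11am) → nothing is left.
So 2 slots is not enough.
3 works (last occupied slot: 12pm): for example Triage=11am; DesignReview=10am; Postmortem=11am; Legal=12pm; Retro=11am; OffsitePrep=10am.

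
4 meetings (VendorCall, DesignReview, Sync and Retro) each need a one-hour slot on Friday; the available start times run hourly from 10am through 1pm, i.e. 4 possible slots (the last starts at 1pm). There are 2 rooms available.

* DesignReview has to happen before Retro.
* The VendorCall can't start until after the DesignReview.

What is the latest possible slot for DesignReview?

12pm

Downstream work caps DesignReview at 12pm.
DesignReview at 12pm is achievable: VendorCall in 1pm, Sync in 10am, DesignReview in 12pm, Retro in 1pm.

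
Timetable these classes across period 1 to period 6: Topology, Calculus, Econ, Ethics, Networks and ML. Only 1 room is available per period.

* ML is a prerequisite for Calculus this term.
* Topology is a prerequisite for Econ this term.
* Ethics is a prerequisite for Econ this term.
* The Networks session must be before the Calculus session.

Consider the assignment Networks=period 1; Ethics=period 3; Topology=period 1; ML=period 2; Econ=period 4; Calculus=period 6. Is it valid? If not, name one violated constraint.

Invalid. Only 1 room is available per period.

ML is a prerequisite for Calculus this term — holds.
Ethics is a prerequisite for Econ this term — holds.
Only 1 room is available per period — violated.
Topology is a prerequisite for Econ this term — holds.
The Networks session must be before the Calculus session — holds.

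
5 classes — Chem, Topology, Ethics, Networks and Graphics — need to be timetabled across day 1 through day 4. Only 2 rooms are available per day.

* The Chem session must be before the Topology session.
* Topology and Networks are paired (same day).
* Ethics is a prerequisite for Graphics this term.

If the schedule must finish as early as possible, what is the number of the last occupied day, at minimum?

3

The precedence chain requires at least 2 distinct days.
With at most 2 per day and 5 classes, at least 3 days are needed.
3 works (last occupied day: day 3): for example Graphics -> day 3, Networks -> day 2, Topology -> day 2, Ethics -> day 1, Chem -> day 1.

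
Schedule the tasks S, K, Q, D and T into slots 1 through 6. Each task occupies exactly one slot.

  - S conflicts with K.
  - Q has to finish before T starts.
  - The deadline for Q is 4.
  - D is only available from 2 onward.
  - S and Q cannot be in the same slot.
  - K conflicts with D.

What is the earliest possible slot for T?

2

Precedence pushes T to at least 2.
T at 2 is achievable: Q=1; S=2; T=2; D=2; K=1.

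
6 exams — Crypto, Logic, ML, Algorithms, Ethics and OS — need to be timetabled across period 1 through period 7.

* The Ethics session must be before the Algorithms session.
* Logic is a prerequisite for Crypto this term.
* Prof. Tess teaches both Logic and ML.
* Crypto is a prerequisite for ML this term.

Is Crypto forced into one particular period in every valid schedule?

Crypto can be period 2 (e.g. Logic -> period 1; OS -> period 1; ML -> period 3; Crypto -> period 2; Ethics -> period 1; Algorithms -> period 2) or period 3 (e.g. Logic -> period 1; Ethics -> period 1; Crypto -> period 3; Algorithms -> period 2; OS -> period 1; ML -> period 4).

No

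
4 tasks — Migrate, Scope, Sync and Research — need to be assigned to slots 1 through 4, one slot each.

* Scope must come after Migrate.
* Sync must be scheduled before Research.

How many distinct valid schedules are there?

36

Splitting on Migrate: it can be 1 (18), 2 (12), 3 (6). Listing each branch's schedules as (Scope, Sync, Research):
Migrate=1: (2,1,2) (2,1,3) (2,1,4) (2,2,3) (2,2,4) (2,3,4) (3,1,2) (3,1,3) (3,1,4) (3,2,3) (3,2,4) (3,3,4) (4,1,2) (4,1,3) (4,1,4) (4,2,3) (4,2,4) (4,3,4) — 18.
Migrate=2: (3,1,2) (3,1,3) (3,1,4) (3,2,3) (3,2,4) (3,3,4) (4,1,2) (4,1,3) (4,1,4) (4,2,3) (4,2,4) (4,3,4) — 12.
Migrate=3: (4,1,2) (4,1,3) (4,1,4) (4,2,3) (4,2,4) (4,3,4) — 6.
Summing: 18 + 12 + 6 = 36.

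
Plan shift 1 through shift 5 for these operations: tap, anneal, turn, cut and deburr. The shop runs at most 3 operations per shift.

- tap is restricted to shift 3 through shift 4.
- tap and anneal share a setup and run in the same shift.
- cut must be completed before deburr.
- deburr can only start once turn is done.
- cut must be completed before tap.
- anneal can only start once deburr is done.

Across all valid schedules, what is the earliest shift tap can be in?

Tap is available from shift 3; tap's own window allows nothing later than shift 4.
tap at shift 3 is achievable: tap in shift 3; turn in shift 1; deburr in shift 2; cut in shift 1; anneal in shift 3.

shift 3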